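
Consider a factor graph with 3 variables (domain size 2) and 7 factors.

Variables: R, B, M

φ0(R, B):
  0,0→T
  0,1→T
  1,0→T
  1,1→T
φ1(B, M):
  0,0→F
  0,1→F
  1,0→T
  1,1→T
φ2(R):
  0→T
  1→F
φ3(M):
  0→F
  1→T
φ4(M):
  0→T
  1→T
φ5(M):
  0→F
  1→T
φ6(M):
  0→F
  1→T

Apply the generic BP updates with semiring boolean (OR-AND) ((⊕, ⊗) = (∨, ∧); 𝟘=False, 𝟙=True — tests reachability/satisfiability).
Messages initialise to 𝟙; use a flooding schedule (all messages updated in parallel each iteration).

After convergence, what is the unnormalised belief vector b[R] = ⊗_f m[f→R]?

init: all messages = 𝟙 over 2 values
r1 m[φ0→R] = [T, T]
r1 m[φ0→B] = [T, T]
r1 m[φ1→B] = [F, T]
r1 m[φ1→M] = [T, T]
r1 m[φ2→R] = [T, F]
r1 m[φ3→M] = [F, T]
r1 m[φ4→M] = [T, T]
r1 m[φ5→M] = [F, T]
r1 m[φ6→M] = [F, T]
r1 m[R→φ0] = [T, T]
r1 m[R→φ2] = [T, T]
r1 m[B→φ0] = [T, T]
r1 m[B→φ1] = [T, T]
r1 m[M→φ1] = [T, T]
r1 m[M→φ3] = [T, T]
r1 m[M→φ4] = [T, T]
r1 m[M→φ5] = [T, T]
r1 m[M→φ6] = [T, T]
r2 m[φ0→R] = [T, T]
r2 m[φ0→B] = [T, T]
r2 m[φ1→B] = [F, T]
r2 m[φ1→M] = [T, T]
r2 m[φ2→R] = [T, F]
r2 m[φ3→M] = [F, T]
r2 m[φ4→M] = [T, T]
r2 m[φ5→M] = [F, T]
r2 m[φ6→M] = [F, T]
r2 m[R→φ0] = [T, F]
r2 m[R→φ2] = [T, T]
r2 m[B→φ0] = [F, T]
r2 m[B→φ1] = [T, T]
r2 m[M→φ1] = [F, T]
r2 m[M→φ3] = [F, T]
r2 m[M→φ4] = [F, T]
r2 m[M→φ5] = [F, T]
r2 m[M→φ6] = [F, T]
r3 m[φ0→R] = [T, T]
r3 m[φ0→B] = [T, T]
r3 m[φ1→B] = [F, T]
r3 m[φ1→M] = [T, T]
r3 m[φ2→R] = [T, F]
r3 m[φ3→M] = [F, T]
r3 m[φ4→M] = [T, T]
r3 m[φ5→M] = [F, T]
r3 m[φ6→M] = [F, T]
r3 m[R→φ0] = [T, F]
r3 m[R→φ2] = [T, T]
r3 m[B→φ0] = [F, T]
r3 m[B→φ1] = [T, T]
r3 m[M→φ1] = [F, T]
r3 m[M→φ3] = [F, T]
r3 m[M→φ4] = [F, T]
r3 m[M→φ5] = [F, T]
r3 m[M→φ6] = [F, T]
fixed point reached at round 3
b[R] = ⊗ incoming = [T, F]

b[R] = [T, F]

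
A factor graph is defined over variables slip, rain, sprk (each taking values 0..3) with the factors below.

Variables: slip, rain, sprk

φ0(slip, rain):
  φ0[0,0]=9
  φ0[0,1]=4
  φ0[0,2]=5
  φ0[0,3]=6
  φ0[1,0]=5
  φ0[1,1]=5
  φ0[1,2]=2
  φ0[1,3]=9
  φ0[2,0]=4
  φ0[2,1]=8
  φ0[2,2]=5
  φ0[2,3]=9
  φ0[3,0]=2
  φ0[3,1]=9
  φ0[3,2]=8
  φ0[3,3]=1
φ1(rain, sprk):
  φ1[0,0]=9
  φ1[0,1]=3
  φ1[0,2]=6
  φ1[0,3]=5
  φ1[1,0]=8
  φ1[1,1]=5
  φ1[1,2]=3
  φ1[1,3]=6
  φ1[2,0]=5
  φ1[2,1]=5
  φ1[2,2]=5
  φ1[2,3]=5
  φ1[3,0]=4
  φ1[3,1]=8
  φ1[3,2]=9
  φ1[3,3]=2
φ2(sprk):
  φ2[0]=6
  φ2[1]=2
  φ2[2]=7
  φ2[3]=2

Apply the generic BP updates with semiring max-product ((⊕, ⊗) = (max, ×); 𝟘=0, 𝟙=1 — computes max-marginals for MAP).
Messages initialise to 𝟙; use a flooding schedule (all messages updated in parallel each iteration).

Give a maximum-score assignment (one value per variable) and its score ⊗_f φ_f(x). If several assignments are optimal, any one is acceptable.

assignment: (slip=1, rain=3, sprk=2); score = 567

init: all messages = 𝟙 over 4 values
r1 m[φ0→slip] = [9, 9, 9, 9]
r1 m[φ0→rain] = [9, 9, 8, 9]
r1 m[φ1→rain] = [9, 8, 5, 9]
r1 m[φ1→sprk] = [9, 8, 9, 6]
r1 m[φ2→sprk] = [6, 2, 7, 2]
r1 m[slip→φ0] = [1, 1, 1, 1]
r1 m[rain→φ0] = [1, 1, 1, 1]
r1 m[rain→φ1] = [1, 1, 1, 1]
r1 m[sprk→φ1] = [1, 1, 1, 1]
r1 m[sprk→φ2] = [1, 1, 1, 1]
r2 m[φ0→slip] = [9, 9, 9, 9]
r2 m[φ0→rain] = [9, 9, 8, 9]
r2 m[φ1→rain] = [9, 8, 5, 9]
r2 m[φ1→sprk] = [9, 8, 9, 6]
r2 m[φ2→sprk] = [6, 2, 7, 2]
r2 m[slip→φ0] = [1, 1, 1, 1]
r2 m[rain→φ0] = [9, 8, 5, 9]
r2 m[rain→φ1] = [9, 9, 8, 9]
r2 m[sprk→φ1] = [6, 2, 7, 2]
r2 m[sprk→φ2] = [9, 8, 9, 6]
r3 m[φ0→slip] = [81, 81, 81, 72]
r3 m[φ0→rain] = [9, 9, 8, 9]
r3 m[φ1→rain] = [54, 48, 35, 63]
r3 m[φ1→sprk] = [81, 72, 81, 54]
r3 m[φ2→sprk] = [6, 2, 7, 2]
r3 m[slip→φ0] = [1, 1, 1, 1]
r3 m[rain→φ0] = [9, 8, 5, 9]
r3 m[rain→φ1] = [9, 9, 8, 9]
r3 m[sprk→φ1] = [6, 2, 7, 2]
r3 m[sprk→φ2] = [9, 8, 9, 6]
r4 m[φ0→slip] = [81, 81, 81, 72]
r4 m[φ0→rain] = [9, 9, 8, 9]
r4 m[φ1→rain] = [54, 48, 35, 63]
r4 m[φ1→sprk] = [81, 72, 81, 54]
r4 m[φ2→sprk] = [6, 2, 7, 2]
r4 m[slip→φ0] = [1, 1, 1, 1]
r4 m[rain→φ0] = [54, 48, 35, 63]
r4 m[rain→φ1] = [9, 9, 8, 9]
r4 m[sprk→φ1] = [6, 2, 7, 2]
r4 m[sprk→φ2] = [81, 72, 81, 54]
r5 m[φ0→slip] = [486, 567, 567, 432]
r5 m[φ0→rain] = [9, 9, 8, 9]
r5 m[φ1→rain] = [54, 48, 35, 63]
r5 m[φ1→sprk] = [81, 72, 81, 54]
r5 m[φ2→sprk] = [6, 2, 7, 2]
r5 m[slip→φ0] = [1, 1, 1, 1]
r5 m[rain→φ0] = [54, 48, 35, 63]
r5 m[rain→φ1] = [9, 9, 8, 9]
r5 m[sprk→φ1] = [6, 2, 7, 2]
r5 m[sprk→φ2] = [81, 72, 81, 54]
r6 m[φ0→slip] = [486, 567, 567, 432]
r6 m[φ0→rain] = [9, 9, 8, 9]
r6 m[φ1→rain] = [54, 48, 35, 63]
r6 m[φ1→sprk] = [81, 72, 81, 54]
r6 m[φ2→sprk] = [6, 2, 7, 2]
r6 m[slip→φ0] = [1, 1, 1, 1]
r6 m[rain→φ0] = [54, 48, 35, 63]
r6 m[rain→φ1] = [9, 9, 8, 9]
r6 m[sprk→φ1] = [6, 2, 7, 2]
r6 m[sprk→φ2] = [81, 72, 81, 54]
fixed point reached at round 6
traceback from slip: (slip=1, rain=3, sprk=2), score=567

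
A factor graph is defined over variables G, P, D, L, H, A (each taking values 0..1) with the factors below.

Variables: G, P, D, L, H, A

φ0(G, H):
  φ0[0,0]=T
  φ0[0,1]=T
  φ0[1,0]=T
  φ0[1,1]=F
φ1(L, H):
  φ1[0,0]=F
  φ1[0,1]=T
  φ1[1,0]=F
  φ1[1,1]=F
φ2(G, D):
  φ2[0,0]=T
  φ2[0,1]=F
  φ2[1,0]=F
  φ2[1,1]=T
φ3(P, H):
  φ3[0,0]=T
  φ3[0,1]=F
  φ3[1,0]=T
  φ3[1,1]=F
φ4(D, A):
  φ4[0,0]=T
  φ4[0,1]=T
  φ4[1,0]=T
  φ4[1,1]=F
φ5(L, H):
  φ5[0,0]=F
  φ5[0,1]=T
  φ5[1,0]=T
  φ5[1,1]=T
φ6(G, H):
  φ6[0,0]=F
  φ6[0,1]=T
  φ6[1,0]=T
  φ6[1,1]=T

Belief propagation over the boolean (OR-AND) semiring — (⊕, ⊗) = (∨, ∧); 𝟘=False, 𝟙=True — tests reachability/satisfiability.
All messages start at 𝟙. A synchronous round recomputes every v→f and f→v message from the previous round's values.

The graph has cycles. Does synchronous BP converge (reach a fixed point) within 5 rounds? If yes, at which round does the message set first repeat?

init: all messages = 𝟙 over 2 values
r1 m[φ0→G] = [T, T]
r1 m[φ0→H] = [T, T]
r1 m[φ1→L] = [T, F]
r1 m[φ1→H] = [F, T]
r1 m[φ2→G] = [T, T]
r1 m[φ2→D] = [T, T]
r1 m[φ3→P] = [T, T]
r1 m[φ3→H] = [T, F]
r1 m[φ4→D] = [T, T]
r1 m[φ4→A] = [T, T]
r1 m[φ5→L] = [T, T]
r1 m[φ5→H] = [T, T]
r1 m[φ6→G] = [T, T]
r1 m[φ6→H] = [T, T]
r1 m[G→φ0] = [T, T]
r1 m[G→φ2] = [T, T]
r1 m[G→φ6] = [T, T]
r1 m[P→φ3] = [T, T]
r1 m[D→φ2] = [T, T]
r1 m[D→φ4] = [T, T]
r1 m[L→φ1] = [T, T]
r1 m[L→φ5] = [T, T]
r1 m[H→φ0] = [T, T]
r1 m[H→φ1] = [T, T]
r1 m[H→φ3] = [T, T]
r1 m[H→φ5] = [T, T]
r1 m[H→φ6] = [T, T]
r1 m[A→φ4] = [T, T]
r2 m[φ0→G] = [T, T]
r2 m[φ0→H] = [T, T]
r2 m[φ1→L] = [T, F]
r2 m[φ1→H] = [F, T]
r2 m[φ2→G] = [T, T]
r2 m[φ2→D] = [T, T]
r2 m[φ3→P] = [T, T]
r2 m[φ3→H] = [T, F]
r2 m[φ4→D] = [T, T]
r2 m[φ4→A] = [T, T]
r2 m[φ5→L] = [T, T]
r2 m[φ5→H] = [T, T]
r2 m[φ6→G] = [T, T]
r2 m[φ6→H] = [T, T]
r2 m[G→φ0] = [T, T]
r2 m[G→φ2] = [T, T]
r2 m[G→φ6] = [T, T]
r2 m[P→φ3] = [T, T]
r2 m[D→φ2] = [T, T]
r2 m[D→φ4] = [T, T]
r2 m[L→φ1] = [T, T]
r2 m[L→φ5] = [T, F]
r2 m[H→φ0] = [F, F]
r2 m[H→φ1] = [T, F]
r2 m[H→φ3] = [F, T]
r2 m[H→φ5] = [F, F]
r2 m[H→φ6] = [F, F]
r2 m[A→φ4] = [T, T]
r3 m[φ0→G] = [F, F]
r3 m[φ0→H] = [T, T]
r3 m[φ1→L] = [F, F]
r3 m[φ1→H] = [F, T]
r3 m[φ2→G] = [T, T]
r3 m[φ2→D] = [T, T]
r3 m[φ3→P] = [F, F]
r3 m[φ3→H] = [T, F]
r3 m[φ4→D] = [T, T]
r3 m[φ4→A] = [T, T]
r3 m[φ5→L] = [F, F]
r3 m[φ5→H] = [F, T]
r3 m[φ6→G] = [F, F]
r3 m[φ6→H] = [T, T]
r3 m[G→φ0] = [T, T]
r3 m[G→φ2] = [T, T]
r3 m[G→φ6] = [T, T]
r3 m[P→φ3] = [T, T]
r3 m[D→φ2] = [T, T]
r3 m[D→φ4] = [T, T]
r3 m[L→φ1] = [T, T]
r3 m[L→φ5] = [T, F]
r3 m[H→φ0] = [F, F]
r3 m[H→φ1] = [T, F]
r3 m[H→φ3] = [F, T]
r3 m[H→φ5] = [F, F]
r3 m[H→φ6] = [F, F]
r3 m[A→φ4] = [T, T]
r4 m[φ0→G] = [F, F]
r4 m[φ0→H] = [T, T]
r4 m[φ1→L] = [F, F]
r4 m[φ1→H] = [F, T]
r4 m[φ2→G] = [T, T]
r4 m[φ2→D] = [T, T]
r4 m[φ3→P] = [F, F]
r4 m[φ3→H] = [T, F]
r4 m[φ4→D] = [T, T]
r4 m[φ4→A] = [T, T]
r4 m[φ5→L] = [F, F]
r4 m[φ5→H] = [F, T]
r4 m[φ6→G] = [F, F]
r4 m[φ6→H] = [T, T]
r4 m[G→φ0] = [F, F]
r4 m[G→φ2] = [F, F]
r4 m[G→φ6] = [F, F]
r4 m[P→φ3] = [T, T]
r4 m[D→φ2] = [T, T]
r4 m[D→φ4] = [T, T]
r4 m[L→φ1] = [F, F]
r4 m[L→φ5] = [F, F]
r4 m[H→φ0] = [F, F]
r4 m[H→φ1] = [F, F]
r4 m[H→φ3] = [F, T]
r4 m[H→φ5] = [F, F]
r4 m[H→φ6] = [F, F]
r4 m[A→φ4] = [T, T]
r5 m[φ0→G] = [F, F]
r5 m[φ0→H] = [F, F]
r5 m[φ1→L] = [F, F]
r5 m[φ1→H] = [F, F]
r5 m[φ2→G] = [T, T]
r5 m[φ2→D] = [F, F]
r5 m[φ3→P] = [F, F]
r5 m[φ3→H] = [T, F]
r5 m[φ4→D] = [T, T]
r5 m[φ4→A] = [T, T]
r5 m[φ5→L] = [F, F]
r5 m[φ5→H] = [F, F]
r5 m[φ6→G] = [F, F]
r5 m[φ6→H] = [F, F]
r5 m[G→φ0] = [F, F]
r5 m[G→φ2] = [F, F]
r5 m[G→φ6] = [F, F]
r5 m[P→φ3] = [T, T]
r5 m[D→φ2] = [T, T]
r5 m[D→φ4] = [T, T]
r5 m[L→φ1] = [F, F]
r5 m[L→φ5] = [F, F]
r5 m[H→φ0] = [F, F]
r5 m[H→φ1] = [F, F]
r5 m[H→φ3] = [F, T]
r5 m[H→φ5] = [F, F]
r5 m[H→φ6] = [F, F]
r5 m[A→φ4] = [T, T]
no fixed point within 5 rounds

NOT CONVERGED within 5 rounds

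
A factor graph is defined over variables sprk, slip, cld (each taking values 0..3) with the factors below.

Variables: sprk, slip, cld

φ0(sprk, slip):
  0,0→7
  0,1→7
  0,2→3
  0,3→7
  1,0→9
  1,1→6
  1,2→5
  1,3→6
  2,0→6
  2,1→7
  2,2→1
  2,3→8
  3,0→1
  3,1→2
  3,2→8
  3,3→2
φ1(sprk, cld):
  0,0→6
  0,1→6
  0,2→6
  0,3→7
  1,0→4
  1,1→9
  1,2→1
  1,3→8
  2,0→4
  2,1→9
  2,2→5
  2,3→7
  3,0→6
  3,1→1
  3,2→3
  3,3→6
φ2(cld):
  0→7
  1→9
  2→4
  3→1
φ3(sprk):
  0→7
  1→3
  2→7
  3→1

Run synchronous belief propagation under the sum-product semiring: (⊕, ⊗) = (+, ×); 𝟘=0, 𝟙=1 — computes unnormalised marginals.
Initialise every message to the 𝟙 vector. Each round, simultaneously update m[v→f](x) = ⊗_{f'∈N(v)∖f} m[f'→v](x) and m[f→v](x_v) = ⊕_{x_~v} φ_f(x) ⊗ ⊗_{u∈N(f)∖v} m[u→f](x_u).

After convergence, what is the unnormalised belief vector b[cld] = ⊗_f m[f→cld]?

init: all messages = 𝟙 over 4 values
r1 m[φ0→sprk] = [24, 26, 22, 13]
r1 m[φ0→slip] = [23, 22, 17, 23]
r1 m[φ1→sprk] = [25, 22, 25, 16]
r1 m[φ1→cld] = [20, 25, 15, 28]
r1 m[φ2→cld] = [7, 9, 4, 1]
r1 m[φ3→sprk] = [7, 3, 7, 1]
r1 m[sprk→φ0] = [1, 1, 1, 1]
r1 m[sprk→φ1] = [1, 1, 1, 1]
r1 m[sprk→φ3] = [1, 1, 1, 1]
r1 m[slip→φ0] = [1, 1, 1, 1]
r1 m[cld→φ1] = [1, 1, 1, 1]
r1 m[cld→φ2] = [1, 1, 1, 1]
r2 m[φ0→sprk] = [24, 26, 22, 13]
r2 m[φ0→slip] = [23, 22, 17, 23]
r2 m[φ1→sprk] = [25, 22, 25, 16]
r2 m[φ1→cld] = [20, 25, 15, 28]
r2 m[φ2→cld] = [7, 9, 4, 1]
r2 m[φ3→sprk] = [7, 3, 7, 1]
r2 m[sprk→φ0] = [175, 66, 175, 16]
r2 m[sprk→φ1] = [168, 78, 154, 13]
r2 m[sprk→φ3] = [600, 572, 550, 208]
r2 m[slip→φ0] = [1, 1, 1, 1]
r2 m[cld→φ1] = [7, 9, 4, 1]
r2 m[cld→φ2] = [20, 25, 15, 28]
r3 m[φ0→sprk] = [24, 26, 22, 13]
r3 m[φ0→slip] = [2885, 2878, 1158, 3053]
r3 m[φ1→sprk] = [127, 121, 136, 69]
r3 m[φ1→cld] = [2014, 3109, 1895, 2956]
r3 m[φ2→cld] = [7, 9, 4, 1]
r3 m[φ3→sprk] = [7, 3, 7, 1]
r3 m[sprk→φ0] = [175, 66, 175, 16]
r3 m[sprk→φ1] = [168, 78, 154, 13]
r3 m[sprk→φ3] = [600, 572, 550, 208]
r3 m[slip→φ0] = [1, 1, 1, 1]
r3 m[cld→φ1] = [7, 9, 4, 1]
r3 m[cld→φ2] = [20, 25, 15, 28]
r4 m[φ0→sprk] = [24, 26, 22, 13]
r4 m[φ0→slip] = [2885, 2878, 1158, 3053]
r4 m[φ1→sprk] = [127, 121, 136, 69]
r4 m[φ1→cld] = [2014, 3109, 1895, 2956]
r4 m[φ2→cld] = [7, 9, 4, 1]
r4 m[φ3→sprk] = [7, 3, 7, 1]
r4 m[sprk→φ0] = [889, 363, 952, 69]
r4 m[sprk→φ1] = [168, 78, 154, 13]
r4 m[sprk→φ3] = [3048, 3146, 2992, 897]
r4 m[slip→φ0] = [1, 1, 1, 1]
r4 m[cld→φ1] = [7, 9, 4, 1]
r4 m[cld→φ2] = [2014, 3109, 1895, 2956]
r5 m[φ0→sprk] = [24, 26, 22, 13]
r5 m[φ0→slip] = [15271, 15203, 5986, 16155]
r5 m[φ1→sprk] = [127, 121, 136, 69]
r5 m[φ1→cld] = [2014, 3109, 1895, 2956]
r5 m[φ2→cld] = [7, 9, 4, 1]
r5 m[φ3→sprk] = [7, 3, 7, 1]
r5 m[sprk→φ0] = [889, 363, 952, 69]
r5 m[sprk→φ1] = [168, 78, 154, 13]
r5 m[sprk→φ3] = [3048, 3146, 2992, 897]
r5 m[slip→φ0] = [1, 1, 1, 1]
r5 m[cld→φ1] = [7, 9, 4, 1]
r5 m[cld→φ2] = [2014, 3109, 1895, 2956]
r6 m[φ0→sprk] = [24, 26, 22, 13]
r6 m[φ0→slip] = [15271, 15203, 5986, 16155]
r6 m[φ1→sprk] = [127, 121, 136, 69]
r6 m[φ1→cld] = [2014, 3109, 1895, 2956]
r6 m[φ2→cld] = [7, 9, 4, 1]
r6 m[φ3→sprk] = [7, 3, 7, 1]
r6 m[sprk→φ0] = [889, 363, 952, 69]
r6 m[sprk→φ1] = [168, 78, 154, 13]
r6 m[sprk→φ3] = [3048, 3146, 2992, 897]
r6 m[slip→φ0] = [1, 1, 1, 1]
r6 m[cld→φ1] = [7, 9, 4, 1]
r6 m[cld→φ2] = [2014, 3109, 1895, 2956]
fixed point reached at round 6
b[cld] = ⊗ incoming = [14098, 27981, 7580, 2956]

b[cld] = [14098, 27981, 7580, 2956]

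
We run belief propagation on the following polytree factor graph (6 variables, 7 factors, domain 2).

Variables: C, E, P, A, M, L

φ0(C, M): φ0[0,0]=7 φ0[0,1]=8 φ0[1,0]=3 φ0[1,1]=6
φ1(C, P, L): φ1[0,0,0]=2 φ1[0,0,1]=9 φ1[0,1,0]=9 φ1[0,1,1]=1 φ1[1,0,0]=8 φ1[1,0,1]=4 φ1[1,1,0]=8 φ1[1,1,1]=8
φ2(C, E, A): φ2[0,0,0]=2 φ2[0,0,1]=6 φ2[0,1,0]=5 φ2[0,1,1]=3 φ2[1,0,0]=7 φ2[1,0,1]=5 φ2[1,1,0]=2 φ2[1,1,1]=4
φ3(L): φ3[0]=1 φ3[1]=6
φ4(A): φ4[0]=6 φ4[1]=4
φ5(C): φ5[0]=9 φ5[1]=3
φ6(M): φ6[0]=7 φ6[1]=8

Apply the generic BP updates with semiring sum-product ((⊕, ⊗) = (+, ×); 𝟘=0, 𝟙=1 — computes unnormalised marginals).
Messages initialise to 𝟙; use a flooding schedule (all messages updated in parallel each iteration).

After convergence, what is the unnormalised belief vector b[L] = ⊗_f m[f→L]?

b[L] = [1170666, 6100920]

init: all messages = 𝟙 over 2 values
r1 m[φ0→C] = [15, 9]
r1 m[φ0→M] = [10, 14]
r1 m[φ1→C] = [21, 28]
r1 m[φ1→P] = [23, 26]
r1 m[φ1→L] = [27, 22]
r1 m[φ2→C] = [16, 18]
r1 m[φ2→E] = [20, 14]
r1 m[φ2→A] = [16, 18]
r1 m[φ3→L] = [1, 6]
r1 m[φ4→A] = [6, 4]
r1 m[φ5→C] = [9, 3]
r1 m[φ6→M] = [7, 8]
r1 m[C→φ0] = [1, 1]
r1 m[C→φ1] = [1, 1]
r1 m[C→φ2] = [1, 1]
r1 m[C→φ5] = [1, 1]
r1 m[E→φ2] = [1, 1]
r1 m[P→φ1] = [1, 1]
r1 m[A→φ2] = [1, 1]
r1 m[A→φ4] = [1, 1]
r1 m[M→φ0] = [1, 1]
r1 m[M→φ6] = [1, 1]
r1 m[L→φ1] = [1, 1]
r1 m[L→φ3] = [1, 1]
r2 m[φ0→C] = [15, 9]
r2 m[φ0→M] = [10, 14]
r2 m[φ1→C] = [21, 28]
r2 m[φ1→P] = [23, 26]
r2 m[φ1→L] = [27, 22]
r2 m[φ2→C] = [16, 18]
r2 m[φ2→E] = [20, 14]
r2 m[φ2→A] = [16, 18]
r2 m[φ3→L] = [1, 6]
r2 m[φ4→A] = [6, 4]
r2 m[φ5→C] = [9, 3]
r2 m[φ6→M] = [7, 8]
r2 m[C→φ0] = [3024, 1512]
r2 m[C→φ1] = [2160, 486]
r2 m[C→φ2] = [2835, 756]
r2 m[C→φ5] = [5040, 4536]
r2 m[E→φ2] = [1, 1]
r2 m[P→φ1] = [1, 1]
r2 m[A→φ2] = [6, 4]
r2 m[A→φ4] = [16, 18]
r2 m[M→φ0] = [7, 8]
r2 m[M→φ6] = [10, 14]
r2 m[L→φ1] = [1, 6]
r2 m[L→φ3] = [27, 22]
r3 m[φ0→C] = [113, 69]
r3 m[φ0→M] = [25704, 33264]
r3 m[φ1→C] = [71, 88]
r3 m[φ1→P] = [136512, 59616]
r3 m[φ1→L] = [31536, 27432]
r3 m[φ2→C] = [78, 90]
r3 m[φ2→E] = [148932, 140238]
r3 m[φ2→A] = [26649, 32319]
r3 m[φ3→L] = [1, 6]
r3 m[φ4→A] = [6, 4]
r3 m[φ5→C] = [9, 3]
r3 m[φ6→M] = [7, 8]
r3 m[C→φ0] = [3024, 1512]
r3 m[C→φ1] = [2160, 486]
r3 m[C→φ2] = [2835, 756]
r3 m[C→φ5] = [5040, 4536]
r3 m[E→φ2] = [1, 1]
r3 m[P→φ1] = [1, 1]
r3 m[A→φ2] = [6, 4]
r3 m[A→φ4] = [16, 18]
r3 m[M→φ0] = [7, 8]
r3 m[M→φ6] = [10, 14]
r3 m[L→φ1] = [1, 6]
r3 m[L→φ3] = [27, 22]
r4 m[φ0→C] = [113, 69]
r4 m[φ0→M] = [25704, 33264]
r4 m[φ1→C] = [71, 88]
r4 m[φ1→P] = [136512, 59616]
r4 m[φ1→L] = [31536, 27432]
r4 m[φ2→C] = [78, 90]
r4 m[φ2→E] = [148932, 140238]
r4 m[φ2→A] = [26649, 32319]
r4 m[φ3→L] = [1, 6]
r4 m[φ4→A] = [6, 4]
r4 m[φ5→C] = [9, 3]
r4 m[φ6→M] = [7, 8]
r4 m[C→φ0] = [49842, 23760]
r4 m[C→φ1] = [79326, 18630]
r4 m[C→φ2] = [72207, 18216]
r4 m[C→φ5] = [625794, 546480]
r4 m[E→φ2] = [1, 1]
r4 m[P→φ1] = [1, 1]
r4 m[A→φ2] = [6, 4]
r4 m[A→φ4] = [26649, 32319]
r4 m[M→φ0] = [7, 8]
r4 m[M→φ6] = [25704, 33264]
r4 m[L→φ1] = [1, 6]
r4 m[L→φ3] = [31536, 27432]
r5 m[φ0→C] = [113, 69]
r5 m[φ0→M] = [420174, 541296]
r5 m[φ1→C] = [71, 88]
r5 m[φ1→P] = [5038416, 2233170]
r5 m[φ1→L] = [1170666, 1016820]
r5 m[φ2→C] = [78, 90]
r5 m[φ2→E] = [3728844, 3542742]
r5 m[φ2→A] = [669393, 813807]
r5 m[φ3→L] = [1, 6]
r5 m[φ4→A] = [6, 4]
r5 m[φ5→C] = [9, 3]
r5 m[φ6→M] = [7, 8]
r5 m[C→φ0] = [49842, 23760]
r5 m[C→φ1] = [79326, 18630]
r5 m[C→φ2] = [72207, 18216]
r5 m[C→φ5] = [625794, 546480]
r5 m[E→φ2] = [1, 1]
r5 m[P→φ1] = [1, 1]
r5 m[A→φ2] = [6, 4]
r5 m[A→φ4] = [26649, 32319]
r5 m[M→φ0] = [7, 8]
r5 m[M→φ6] = [25704, 33264]
r5 m[L→φ1] = [1, 6]
r5 m[L→φ3] = [31536, 27432]
r6 m[φ0→C] = [113, 69]
r6 m[φ0→M] = [420174, 541296]
r6 m[φ1→C] = [71, 88]
r6 m[φ1→P] = [5038416, 2233170]
r6 m[φ1→L] = [1170666, 1016820]
r6 m[φ2→C] = [78, 90]
r6 m[φ2→E] = [3728844, 3542742]
r6 m[φ2→A] = [669393, 813807]
r6 m[φ3→L] = [1, 6]
r6 m[φ4→A] = [6, 4]
r6 m[φ5→C] = [9, 3]
r6 m[φ6→M] = [7, 8]
r6 m[C→φ0] = [49842, 23760]
r6 m[C→φ1] = [79326, 18630]
r6 m[C→φ2] = [72207, 18216]
r6 m[C→φ5] = [625794, 546480]
r6 m[E→φ2] = [1, 1]
r6 m[P→φ1] = [1, 1]
r6 m[A→φ2] = [6, 4]
r6 m[A→φ4] = [669393, 813807]
r6 m[M→φ0] = [7, 8]
r6 m[M→φ6] = [420174, 541296]
r6 m[L→φ1] = [1, 6]
r6 m[L→φ3] = [1170666, 1016820]
r7 m[φ0→C] = [113, 69]
r7 m[φ0→M] = [420174, 541296]
r7 m[φ1→C] = [71, 88]
r7 m[φ1→P] = [5038416, 2233170]
r7 m[φ1→L] = [1170666, 1016820]
r7 m[φ2→C] = [78, 90]
r7 m[φ2→E] = [3728844, 3542742]
r7 m[φ2→A] = [669393, 813807]
r7 m[φ3→L] = [1, 6]
r7 m[φ4→A] = [6, 4]
r7 m[φ5→C] = [9, 3]
r7 m[φ6→M] = [7, 8]
r7 m[C→φ0] = [49842, 23760]
r7 m[C→φ1] = [79326, 18630]
r7 m[C→φ2] = [72207, 18216]
r7 m[C→φ5] = [625794, 546480]
r7 m[E→φ2] = [1, 1]
r7 m[P→φ1] = [1, 1]
r7 m[A→φ2] = [6, 4]
r7 m[A→φ4] = [669393, 813807]
r7 m[M→φ0] = [7, 8]
r7 m[M→φ6] = [420174, 541296]
r7 m[L→φ1] = [1, 6]
r7 m[L→φ3] = [1170666, 1016820]
fixed point reached at round 7
b[L] = ⊗ incoming = [1170666, 6100920]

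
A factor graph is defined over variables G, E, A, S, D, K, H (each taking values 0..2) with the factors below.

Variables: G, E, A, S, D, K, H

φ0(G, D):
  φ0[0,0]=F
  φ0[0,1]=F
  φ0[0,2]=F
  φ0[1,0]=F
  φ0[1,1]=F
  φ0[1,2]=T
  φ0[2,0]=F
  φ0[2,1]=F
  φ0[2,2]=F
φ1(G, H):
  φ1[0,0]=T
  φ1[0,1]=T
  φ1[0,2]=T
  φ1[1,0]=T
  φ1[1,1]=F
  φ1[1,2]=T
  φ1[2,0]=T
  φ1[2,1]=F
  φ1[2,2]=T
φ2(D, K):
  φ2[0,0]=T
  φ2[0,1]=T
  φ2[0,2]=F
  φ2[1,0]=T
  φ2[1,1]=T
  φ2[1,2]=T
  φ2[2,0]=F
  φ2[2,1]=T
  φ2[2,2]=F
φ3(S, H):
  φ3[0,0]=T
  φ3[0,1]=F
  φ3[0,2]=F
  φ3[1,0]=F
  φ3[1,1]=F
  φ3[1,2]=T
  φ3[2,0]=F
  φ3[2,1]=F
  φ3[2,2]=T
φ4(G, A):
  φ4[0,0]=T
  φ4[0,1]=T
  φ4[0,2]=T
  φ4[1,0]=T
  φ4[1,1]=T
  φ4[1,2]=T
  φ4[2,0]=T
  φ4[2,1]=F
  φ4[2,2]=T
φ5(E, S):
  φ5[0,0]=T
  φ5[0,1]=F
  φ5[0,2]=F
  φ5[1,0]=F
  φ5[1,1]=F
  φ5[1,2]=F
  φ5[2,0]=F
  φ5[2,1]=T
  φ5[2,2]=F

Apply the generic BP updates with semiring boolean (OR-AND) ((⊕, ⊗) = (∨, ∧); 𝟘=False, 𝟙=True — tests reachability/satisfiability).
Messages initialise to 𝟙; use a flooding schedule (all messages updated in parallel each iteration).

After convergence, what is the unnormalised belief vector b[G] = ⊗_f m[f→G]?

b[G] = [F, T, F]

init: all messages = 𝟙 over 3 values
r1 m[φ0→G] = [F, T, F]
r1 m[φ0→D] = [F, F, T]
r1 m[φ1→G] = [T, T, T]
r1 m[φ1→H] = [T, T, T]
r1 m[φ2→D] = [T, T, T]
r1 m[φ2→K] = [T, T, T]
r1 m[φ3→S] = [T, T, T]
r1 m[φ3→H] = [T, F, T]
r1 m[φ4→G] = [T, T, T]
r1 m[φ4→A] = [T, T, T]
r1 m[φ5→E] = [T, F, T]
r1 m[φ5→S] = [T, T, F]
r1 m[G→φ0] = [T, T, T]
r1 m[G→φ1] = [T, T, T]
r1 m[G→φ4] = [T, T, T]
r1 m[E→φ5] = [T, T, T]
r1 m[A→φ4] = [T, T, T]
r1 m[S→φ3] = [T, T, T]
r1 m[S→φ5] = [T, T, T]
r1 m[D→φ0] = [T, T, T]
r1 m[D→φ2] = [T, T, T]
r1 m[K→φ2] = [T, T, T]
r1 m[H→φ1] = [T, T, T]
r1 m[H→φ3] = [T, T, T]
r2 m[φ0→G] = [F, T, F]
r2 m[φ0→D] = [F, F, T]
r2 m[φ1→G] = [T, T, T]
r2 m[φ1→H] = [T, T, T]
r2 m[φ2→D] = [T, T, T]
r2 m[φ2→K] = [T, T, T]
r2 m[φ3→S] = [T, T, T]
r2 m[φ3→H] = [T, F, T]
r2 m[φ4→G] = [T, T, T]
r2 m[φ4→A] = [T, T, T]
r2 m[φ5→E] = [T, F, T]
r2 m[φ5→S] = [T, T, F]
r2 m[G→φ0] = [T, T, T]
r2 m[G→φ1] = [F, T, F]
r2 m[G→φ4] = [F, T, F]
r2 m[E→φ5] = [T, T, T]
r2 m[A→φ4] = [T, T, T]
r2 m[S→φ3] = [T, T, F]
r2 m[S→φ5] = [T, T, T]
r2 m[D→φ0] = [T, T, T]
r2 m[D→φ2] = [F, F, T]
r2 m[K→φ2] = [T, T, T]
r2 m[H→φ1] = [T, F, T]
r2 m[H→φ3] = [T, T, T]
r3 m[φ0→G] = [F, T, F]
r3 m[φ0→D] = [F, F, T]
r3 m[φ1→G] = [T, T, T]
r3 m[φ1→H] = [T, F, T]
r3 m[φ2→D] = [T, T, T]
r3 m[φ2→K] = [F, T, F]
r3 m[φ3→S] = [T, T, T]
r3 m[φ3→H] = [T, F, T]
r3 m[φ4→G] = [T, T, T]
r3 m[φ4→A] = [T, T, T]
r3 m[φ5→E] = [T, F, T]
r3 m[φ5→S] = [T, T, F]
r3 m[G→φ0] = [T, T, T]
r3 m[G→φ1] = [F, T, F]
r3 m[G→φ4] = [F, T, F]
r3 m[E→φ5] = [T, T, T]
r3 m[A→φ4] = [T, T, T]
r3 m[S→φ3] = [T, T, F]
r3 m[S→φ5] = [T, T, T]
r3 m[D→φ0] = [T, T, T]
r3 m[D→φ2] = [F, F, T]
r3 m[K→φ2] = [T, T, T]
r3 m[H→φ1] = [T, F, T]
r3 m[H→φ3] = [T, T, T]
r4 m[φ0→G] = [F, T, F]
r4 m[φ0→D] = [F, F, T]
r4 m[φ1→G] = [T, T, T]
r4 m[φ1→H] = [T, F, T]
r4 m[φ2→D] = [T, T, T]
r4 m[φ2→K] = [F, T, F]
r4 m[φ3→S] = [T, T, T]
r4 m[φ3→H] = [T, F, T]
r4 m[φ4→G] = [T, T, T]
r4 m[φ4→A] = [T, T, T]
r4 m[φ5→E] = [T, F, T]
r4 m[φ5→S] = [T, T, F]
r4 m[G→φ0] = [T, T, T]
r4 m[G→φ1] = [F, T, F]
r4 m[G→φ4] = [F, T, F]
r4 m[E→φ5] = [T, T, T]
r4 m[A→φ4] = [T, T, T]
r4 m[S→φ3] = [T, T, F]
r4 m[S→φ5] = [T, T, T]
r4 m[D→φ0] = [T, T, T]
r4 m[D→φ2] = [F, F, T]
r4 m[K→φ2] = [T, T, T]
r4 m[H→φ1] = [T, F, T]
r4 m[H→φ3] = [T, F, T]
r5 m[φ0→G] = [F, T, F]
r5 m[φ0→D] = [F, F, T]
r5 m[φ1→G] = [T, T, T]
r5 m[φ1→H] = [T, F, T]
r5 m[φ2→D] = [T, T, T]
r5 m[φ2→K] = [F, T, F]
r5 m[φ3→S] = [T, T, T]
r5 m[φ3→H] = [T, F, T]
r5 m[φ4→G] = [T, T, T]
r5 m[φ4→A] = [T, T, T]
r5 m[φ5→E] = [T, F, T]
r5 m[φ5→S] = [T, T, F]
r5 m[G→φ0] = [T, T, T]
r5 m[G→φ1] = [F, T, F]
r5 m[G→φ4] = [F, T, F]
r5 m[E→φ5] = [T, T, T]
r5 m[A→φ4] = [T, T, T]
r5 m[S→φ3] = [T, T, F]
r5 m[S→φ5] = [T, T, T]
r5 m[D→φ0] = [T, T, T]
r5 m[D→φ2] = [F, F, T]
r5 m[K→φ2] = [T, T, T]
r5 m[H→φ1] = [T, F, T]
r5 m[H→φ3] = [T, F, T]
fixed point reached at round 5
b[G] = ⊗ incoming = [F, T, F]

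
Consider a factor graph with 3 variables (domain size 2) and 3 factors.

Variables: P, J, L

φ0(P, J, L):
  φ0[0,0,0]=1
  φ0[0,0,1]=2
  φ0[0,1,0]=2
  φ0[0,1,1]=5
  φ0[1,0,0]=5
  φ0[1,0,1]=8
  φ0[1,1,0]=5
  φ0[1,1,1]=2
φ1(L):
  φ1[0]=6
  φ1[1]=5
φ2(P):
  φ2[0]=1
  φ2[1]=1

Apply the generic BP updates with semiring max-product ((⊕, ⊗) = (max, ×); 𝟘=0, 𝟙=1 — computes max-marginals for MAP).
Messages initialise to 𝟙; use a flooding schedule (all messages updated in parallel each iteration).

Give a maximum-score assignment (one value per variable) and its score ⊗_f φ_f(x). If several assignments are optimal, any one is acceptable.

assignment: (P=1, J=0, L=1); score = 40

init: all messages = 𝟙 over 2 values
r1 m[φ0→P] = [5, 8]
r1 m[φ0→J] = [8, 5]
r1 m[φ0→L] = [5, 8]
r1 m[φ1→L] = [6, 5]
r1 m[φ2→P] = [1, 1]
r1 m[P→φ0] = [1, 1]
r1 m[P→φ2] = [1, 1]
r1 m[J→φ0] = [1, 1]
r1 m[L→φ0] = [1, 1]
r1 m[L→φ1] = [1, 1]
r2 m[φ0→P] = [5, 8]
r2 m[φ0→J] = [8, 5]
r2 m[φ0→L] = [5, 8]
r2 m[φ1→L] = [6, 5]
r2 m[φ2→P] = [1, 1]
r2 m[P→φ0] = [1, 1]
r2 m[P→φ2] = [5, 8]
r2 m[J→φ0] = [1, 1]
r2 m[L→φ0] = [6, 5]
r2 m[L→φ1] = [5, 8]
r3 m[φ0→P] = [25, 40]
r3 m[φ0→J] = [40, 30]
r3 m[φ0→L] = [5, 8]
r3 m[φ1→L] = [6, 5]
r3 m[φ2→P] = [1, 1]
r3 m[P→φ0] = [1, 1]
r3 m[P→φ2] = [5, 8]
r3 m[J→φ0] = [1, 1]
r3 m[L→φ0] = [6, 5]
r3 m[L→φ1] = [5, 8]
r4 m[φ0→P] = [25, 40]
r4 m[φ0→J] = [40, 30]
r4 m[φ0→L] = [5, 8]
r4 m[φ1→L] = [6, 5]
r4 m[φ2→P] = [1, 1]
r4 m[P→φ0] = [1, 1]
r4 m[P→φ2] = [25, 40]
r4 m[J→φ0] = [1, 1]
r4 m[L→φ0] = [6, 5]
r4 m[L→φ1] = [5, 8]
r5 m[φ0→P] = [25, 40]
r5 m[φ0→J] = [40, 30]
r5 m[φ0→L] = [5, 8]
r5 m[φ1→L] = [6, 5]
r5 m[φ2→P] = [1, 1]
r5 m[P→φ0] = [1, 1]
r5 m[P→φ2] = [25, 40]
r5 m[J→φ0] = [1, 1]
r5 m[L→φ0] = [6, 5]
r5 m[L→φ1] = [5, 8]
fixed point reached at round 5
traceback from P: (P=1, J=0, L=1), score=40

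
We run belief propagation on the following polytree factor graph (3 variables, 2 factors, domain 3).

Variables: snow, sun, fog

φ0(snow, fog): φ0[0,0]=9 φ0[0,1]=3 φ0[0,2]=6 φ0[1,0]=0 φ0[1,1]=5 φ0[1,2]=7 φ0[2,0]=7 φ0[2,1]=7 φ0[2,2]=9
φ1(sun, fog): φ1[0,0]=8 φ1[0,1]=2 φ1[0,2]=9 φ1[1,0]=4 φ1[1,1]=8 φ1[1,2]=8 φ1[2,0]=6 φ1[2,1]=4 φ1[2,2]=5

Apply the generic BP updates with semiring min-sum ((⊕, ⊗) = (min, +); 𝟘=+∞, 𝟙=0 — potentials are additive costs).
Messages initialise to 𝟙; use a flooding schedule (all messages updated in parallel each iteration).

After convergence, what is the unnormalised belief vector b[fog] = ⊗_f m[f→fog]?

b[fog] = [4, 5, 11]

init: all messages = 𝟙 over 3 values
r1 m[φ0→snow] = [3, 0, 7]
r1 m[φ0→fog] = [0, 3, 6]
r1 m[φ1→sun] = [2, 4, 4]
r1 m[φ1→fog] = [4, 2, 5]
r1 m[snow→φ0] = [0, 0, 0]
r1 m[sun→φ1] = [0, 0, 0]
r1 m[fog→φ0] = [0, 0, 0]
r1 m[fog→φ1] = [0, 0, 0]
r2 m[φ0→snow] = [3, 0, 7]
r2 m[φ0→fog] = [0, 3, 6]
r2 m[φ1→sun] = [2, 4, 4]
r2 m[φ1→fog] = [4, 2, 5]
r2 m[snow→φ0] = [0, 0, 0]
r2 m[sun→φ1] = [0, 0, 0]
r2 m[fog→φ0] = [4, 2, 5]
r2 m[fog→φ1] = [0, 3, 6]
r3 m[φ0→snow] = [5, 4, 9]
r3 m[φ0→fog] = [0, 3, 6]
r3 m[φ1→sun] = [5, 4, 6]
r3 m[φ1→fog] = [4, 2, 5]
r3 m[snow→φ0] = [0, 0, 0]
r3 m[sun→φ1] = [0, 0, 0]
r3 m[fog→φ0] = [4, 2, 5]
r3 m[fog→φ1] = [0, 3, 6]
r4 m[φ0→snow] = [5, 4, 9]
r4 m[φ0→fog] = [0, 3, 6]
r4 m[φ1→sun] = [5, 4, 6]
r4 m[φ1→fog] = [4, 2, 5]
r4 m[snow→φ0] = [0, 0, 0]
r4 m[sun→φ1] = [0, 0, 0]
r4 m[fog→φ0] = [4, 2, 5]
r4 m[fog→φ1] = [0, 3, 6]
fixed point reached at round 4
b[fog] = ⊗ incoming = [4, 5, 11]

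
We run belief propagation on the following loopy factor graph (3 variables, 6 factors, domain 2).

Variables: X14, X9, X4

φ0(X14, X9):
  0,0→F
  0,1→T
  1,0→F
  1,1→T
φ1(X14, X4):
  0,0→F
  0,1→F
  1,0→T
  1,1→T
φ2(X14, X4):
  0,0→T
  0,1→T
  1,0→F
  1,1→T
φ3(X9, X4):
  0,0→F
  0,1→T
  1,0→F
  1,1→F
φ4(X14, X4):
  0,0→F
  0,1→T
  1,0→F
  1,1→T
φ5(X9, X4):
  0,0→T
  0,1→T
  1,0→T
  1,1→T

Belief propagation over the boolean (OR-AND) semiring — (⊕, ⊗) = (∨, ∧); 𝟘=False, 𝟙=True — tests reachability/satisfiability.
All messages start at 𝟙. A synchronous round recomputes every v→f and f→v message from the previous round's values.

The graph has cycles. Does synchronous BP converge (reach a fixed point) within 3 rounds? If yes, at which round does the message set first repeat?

NOT CONVERGED within 3 rounds

init: all messages = 𝟙 over 2 values
r1 m[φ0→X14] = [T, T]
r1 m[φ0→X9] = [F, T]
r1 m[φ1→X14] = [F, T]
r1 m[φ1→X4] = [T, T]
r1 m[φ2→X14] = [T, T]
r1 m[φ2→X4] = [T, T]
r1 m[φ3→X9] = [T, F]
r1 m[φ3→X4] = [F, T]
r1 m[φ4→X14] = [T, T]
r1 m[φ4→X4] = [F, T]
r1 m[φ5→X9] = [T, T]
r1 m[φ5→X4] = [T, T]
r1 m[X14→φ0] = [T, T]
r1 m[X14→φ1] = [T, T]
r1 m[X14→φ2] = [T, T]
r1 m[X14→φ4] = [T, T]
r1 m[X9→φ0] = [T, T]
r1 m[X9→φ3] = [T, T]
r1 m[X9→φ5] = [T, T]
r1 m[X4→φ1] = [T, T]
r1 m[X4→φ2] = [T, T]
r1 m[X4→φ3] = [T, T]
r1 m[X4→φ4] = [T, T]
r1 m[X4→φ5] = [T, T]
r2 m[φ0→X14] = [T, T]
r2 m[φ0→X9] = [F, T]
r2 m[φ1→X14] = [F, T]
r2 m[φ1→X4] = [T, T]
r2 m[φ2→X14] = [T, T]
r2 m[φ2→X4] = [T, T]
r2 m[φ3→X9] = [T, F]
r2 m[φ3→X4] = [F, T]
r2 m[φ4→X14] = [T, T]
r2 m[φ4→X4] = [F, T]
r2 m[φ5→X9] = [T, T]
r2 m[φ5→X4] = [T, T]
r2 m[X14→φ0] = [F, T]
r2 m[X14→φ1] = [T, T]
r2 m[X14→φ2] = [F, T]
r2 m[X14→φ4] = [F, T]
r2 m[X9→φ0] = [T, F]
r2 m[X9→φ3] = [F, T]
r2 m[X9→φ5] = [F, F]
r2 m[X4→φ1] = [F, T]
r2 m[X4→φ2] = [F, T]
r2 m[X4→φ3] = [F, T]
r2 m[X4→φ4] = [F, T]
r2 m[X4→φ5] = [F, T]
r3 m[φ0→X14] = [F, F]
r3 m[φ0→X9] = [F, T]
r3 m[φ1→X14] = [F, T]
r3 m[φ1→X4] = [T, T]
r3 m[φ2→X14] = [T, T]
r3 m[φ2→X4] = [F, T]
r3 m[φ3→X9] = [T, F]
r3 m[φ3→X4] = [F, F]
r3 m[φ4→X14] = [T, T]
r3 m[φ4→X4] = [F, T]
r3 m[φ5→X9] = [T, T]
r3 m[φ5→X4] = [F, F]
r3 m[X14→φ0] = [F, T]
r3 m[X14→φ1] = [T, T]
r3 m[X14→φ2] = [F, T]
r3 m[X14→φ4] = [F, T]
r3 m[X9→φ0] = [T, F]
r3 m[X9→φ3] = [F, T]
r3 m[X9→φ5] = [F, F]
r3 m[X4→φ1] = [F, T]
r3 m[X4→φ2] = [F, T]
r3 m[X4→φ3] = [F, T]
r3 m[X4→φ4] = [F, T]
r3 m[X4→φ5] = [F, T]
no fixed point within 3 rounds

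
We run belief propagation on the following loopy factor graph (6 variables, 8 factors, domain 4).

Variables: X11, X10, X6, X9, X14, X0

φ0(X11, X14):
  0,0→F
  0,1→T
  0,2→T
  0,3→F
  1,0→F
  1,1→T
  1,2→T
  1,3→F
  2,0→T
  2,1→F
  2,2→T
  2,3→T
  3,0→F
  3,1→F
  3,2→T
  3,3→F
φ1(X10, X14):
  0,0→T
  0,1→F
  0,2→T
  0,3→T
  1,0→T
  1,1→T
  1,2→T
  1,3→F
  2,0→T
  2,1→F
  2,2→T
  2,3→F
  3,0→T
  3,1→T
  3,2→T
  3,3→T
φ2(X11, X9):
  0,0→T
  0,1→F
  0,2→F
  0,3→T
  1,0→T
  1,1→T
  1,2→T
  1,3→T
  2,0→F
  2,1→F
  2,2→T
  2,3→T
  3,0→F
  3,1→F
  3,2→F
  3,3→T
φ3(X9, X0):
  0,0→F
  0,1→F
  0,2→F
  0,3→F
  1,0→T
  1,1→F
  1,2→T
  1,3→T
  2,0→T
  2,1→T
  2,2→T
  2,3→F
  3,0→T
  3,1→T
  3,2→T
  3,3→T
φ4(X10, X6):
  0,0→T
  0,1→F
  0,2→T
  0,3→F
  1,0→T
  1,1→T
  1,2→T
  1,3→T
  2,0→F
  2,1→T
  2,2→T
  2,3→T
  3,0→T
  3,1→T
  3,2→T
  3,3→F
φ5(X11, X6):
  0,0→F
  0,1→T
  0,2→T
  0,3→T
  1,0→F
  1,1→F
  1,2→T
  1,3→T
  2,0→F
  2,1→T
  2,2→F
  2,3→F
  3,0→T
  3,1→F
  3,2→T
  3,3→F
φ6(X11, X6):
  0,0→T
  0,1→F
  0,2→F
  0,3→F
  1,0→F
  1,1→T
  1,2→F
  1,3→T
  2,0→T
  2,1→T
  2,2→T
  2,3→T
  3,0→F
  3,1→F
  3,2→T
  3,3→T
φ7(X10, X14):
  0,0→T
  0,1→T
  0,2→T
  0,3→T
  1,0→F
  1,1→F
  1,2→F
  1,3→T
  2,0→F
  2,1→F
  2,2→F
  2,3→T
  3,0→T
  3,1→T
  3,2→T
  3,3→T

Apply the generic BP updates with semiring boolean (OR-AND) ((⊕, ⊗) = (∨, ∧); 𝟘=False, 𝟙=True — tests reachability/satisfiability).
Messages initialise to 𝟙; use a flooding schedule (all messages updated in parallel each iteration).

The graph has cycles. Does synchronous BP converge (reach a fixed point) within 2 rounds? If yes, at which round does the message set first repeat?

init: all messages = 𝟙 over 4 values
r1 m[φ0→X11] = [T, T, T, T]
r1 m[φ0→X14] = [T, T, T, T]
r1 m[φ1→X10] = [T, T, T, T]
r1 m[φ1→X14] = [T, T, T, T]
r1 m[φ2→X11] = [T, T, T, T]
r1 m[φ2→X9] = [T, T, T, T]
r1 m[φ3→X9] = [F, T, T, T]
r1 m[φ3→X0] = [T, T, T, T]
r1 m[φ4→X10] = [T, T, T, T]
r1 m[φ4→X6] = [T, T, T, T]
r1 m[φ5→X11] = [T, T, T, T]
r1 m[φ5→X6] = [T, T, T, T]
r1 m[φ6→X11] = [T, T, T, T]
r1 m[φ6→X6] = [T, T, T, T]
r1 m[φ7→X10] = [T, T, T, T]
r1 m[φ7→X14] = [T, T, T, T]
r1 m[X11→φ0] = [T, T, T, T]
r1 m[X11→φ2] = [T, T, T, T]
r1 m[X11→φ5] = [T, T, T, T]
r1 m[X11→φ6] = [T, T, T, T]
r1 m[X10→φ1] = [T, T, T, T]
r1 m[X10→φ4] = [T, T, T, T]
r1 m[X10→φ7] = [T, T, T, T]
r1 m[X6→φ4] = [T, T, T, T]
r1 m[X6→φ5] = [T, T, T, T]
r1 m[X6→φ6] = [T, T, T, T]
r1 m[X9→φ2] = [T, T, T, T]
r1 m[X9→φ3] = [T, T, T, T]
r1 m[X14→φ0] = [T, T, T, T]
r1 m[X14→φ1] = [T, T, T, T]
r1 m[X14→φ7] = [T, T, T, T]
r1 m[X0→φ3] = [T, T, T, T]
r2 m[φ0→X11] = [T, T, T, T]
r2 m[φ0→X14] = [T, T, T, T]
r2 m[φ1→X10] = [T, T, T, T]
r2 m[φ1→X14] = [T, T, T, T]
r2 m[φ2→X11] = [T, T, T, T]
r2 m[φ2→X9] = [T, T, T, T]
r2 m[φ3→X9] = [F, T, T, T]
r2 m[φ3→X0] = [T, T, T, T]
r2 m[φ4→X10] = [T, T, T, T]
r2 m[φ4→X6] = [T, T, T, T]
r2 m[φ5→X11] = [T, T, T, T]
r2 m[φ5→X6] = [T, T, T, T]
r2 m[φ6→X11] = [T, T, T, T]
r2 m[φ6→X6] = [T, T, T, T]
r2 m[φ7→X10] = [T, T, T, T]
r2 m[φ7→X14] = [T, T, T, T]
r2 m[X11→φ0] = [T, T, T, T]
r2 m[X11→φ2] = [T, T, T, T]
r2 m[X11→φ5] = [T, T, T, T]
r2 m[X11→φ6] = [T, T, T, T]
r2 m[X10→φ1] = [T, T, T, T]
r2 m[X10→φ4] = [T, T, T, T]
r2 m[X10→φ7] = [T, T, T, T]
r2 m[X6→φ4] = [T, T, T, T]
r2 m[X6→φ5] = [T, T, T, T]
r2 m[X6→φ6] = [T, T, T, T]
r2 m[X9→φ2] = [F, T, T, T]
r2 m[X9→φ3] = [T, T, T, T]
r2 m[X14→φ0] = [T, T, T, T]
r2 m[X14→φ1] = [T, T, T, T]
r2 m[X14→φ7] = [T, T, T, T]
r2 m[X0→φ3] = [T, T, T, T]
no fixed point within 2 rounds

NOT CONVERGED within 2 rounds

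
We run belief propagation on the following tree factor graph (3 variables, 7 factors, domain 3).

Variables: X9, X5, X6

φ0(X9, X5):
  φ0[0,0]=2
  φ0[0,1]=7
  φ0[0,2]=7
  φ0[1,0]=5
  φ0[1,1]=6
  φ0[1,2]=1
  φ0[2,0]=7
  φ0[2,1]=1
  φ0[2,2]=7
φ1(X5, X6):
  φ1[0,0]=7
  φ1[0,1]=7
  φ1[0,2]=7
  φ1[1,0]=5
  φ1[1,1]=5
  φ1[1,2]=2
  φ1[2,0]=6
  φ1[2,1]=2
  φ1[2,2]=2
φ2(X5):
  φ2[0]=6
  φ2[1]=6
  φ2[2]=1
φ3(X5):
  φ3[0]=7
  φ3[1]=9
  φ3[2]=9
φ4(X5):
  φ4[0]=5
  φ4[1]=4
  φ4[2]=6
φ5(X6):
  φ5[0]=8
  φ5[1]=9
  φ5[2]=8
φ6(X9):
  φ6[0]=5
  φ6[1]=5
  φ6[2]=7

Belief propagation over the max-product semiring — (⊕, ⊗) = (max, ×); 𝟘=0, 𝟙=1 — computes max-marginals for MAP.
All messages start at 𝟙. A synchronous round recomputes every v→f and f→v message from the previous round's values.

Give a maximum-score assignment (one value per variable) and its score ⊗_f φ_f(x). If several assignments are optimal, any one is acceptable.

assignment: (X9=2, X5=0, X6=1); score = 648270

init: all messages = 𝟙 over 3 values
r1 m[φ0→X9] = [7, 6, 7]
r1 m[φ0→X5] = [7, 7, 7]
r1 m[φ1→X5] = [7, 5, 6]
r1 m[φ1→X6] = [7, 7, 7]
r1 m[φ2→X5] = [6, 6, 1]
r1 m[φ3→X5] = [7, 9, 9]
r1 m[φ4→X5] = [5, 4, 6]
r1 m[φ5→X6] = [8, 9, 8]
r1 m[φ6→X9] = [5, 5, 7]
r1 m[X9→φ0] = [1, 1, 1]
r1 m[X9→φ6] = [1, 1, 1]
r1 m[X5→φ0] = [1, 1, 1]
r1 m[X5→φ1] = [1, 1, 1]
r1 m[X5→φ2] = [1, 1, 1]
r1 m[X5→φ3] = [1, 1, 1]
r1 m[X5→φ4] = [1, 1, 1]
r1 m[X6→φ1] = [1, 1, 1]
r1 m[X6→φ5] = [1, 1, 1]
r2 m[φ0→X9] = [7, 6, 7]
r2 m[φ0→X5] = [7, 7, 7]
r2 m[φ1→X5] = [7, 5, 6]
r2 m[φ1→X6] = [7, 7, 7]
r2 m[φ2→X5] = [6, 6, 1]
r2 m[φ3→X5] = [7, 9, 9]
r2 m[φ4→X5] = [5, 4, 6]
r2 m[φ5→X6] = [8, 9, 8]
r2 m[φ6→X9] = [5, 5, 7]
r2 m[X9→φ0] = [5, 5, 7]
r2 m[X9→φ6] = [7, 6, 7]
r2 m[X5→φ0] = [1470, 1080, 324]
r2 m[X5→φ1] = [1470, 1512, 378]
r2 m[X5→φ2] = [1715, 1260, 2268]
r2 m[X5→φ3] = [1470, 840, 252]
r2 m[X5→φ4] = [2058, 1890, 378]
r2 m[X6→φ1] = [8, 9, 8]
r2 m[X6→φ5] = [7, 7, 7]
r3 m[φ0→X9] = [7560, 7350, 10290]
r3 m[φ0→X5] = [49, 35, 49]
r3 m[φ1→X5] = [63, 45, 48]
r3 m[φ1→X6] = [10290, 10290, 10290]
r3 m[φ2→X5] = [6, 6, 1]
r3 m[φ3→X5] = [7, 9, 9]
r3 m[φ4→X5] = [5, 4, 6]
r3 m[φ5→X6] = [8, 9, 8]
r3 m[φ6→X9] = [5, 5, 7]
r3 m[X9→φ0] = [5, 5, 7]
r3 m[X9→φ6] = [7, 6, 7]
r3 m[X5→φ0] = [1470, 1080, 324]
r3 m[X5→φ1] = [1470, 1512, 378]
r3 m[X5→φ2] = [1715, 1260, 2268]
r3 m[X5→φ3] = [1470, 840, 252]
r3 m[X5→φ4] = [2058, 1890, 378]
r3 m[X6→φ1] = [8, 9, 8]
r3 m[X6→φ5] = [7, 7, 7]
r4 m[φ0→X9] = [7560, 7350, 10290]
r4 m[φ0→X5] = [49, 35, 49]
r4 m[φ1→X5] = [63, 45, 48]
r4 m[φ1→X6] = [10290, 10290, 10290]
r4 m[φ2→X5] = [6, 6, 1]
r4 m[φ3→X5] = [7, 9, 9]
r4 m[φ4→X5] = [5, 4, 6]
r4 m[φ5→X6] = [8, 9, 8]
r4 m[φ6→X9] = [5, 5, 7]
r4 m[X9→φ0] = [5, 5, 7]
r4 m[X9→φ6] = [7560, 7350, 10290]
r4 m[X5→φ0] = [13230, 9720, 2592]
r4 m[X5→φ1] = [10290, 7560, 2646]
r4 m[X5→φ2] = [108045, 56700, 127008]
r4 m[X5→φ3] = [92610, 37800, 14112]
r4 m[X5→φ4] = [129654, 85050, 21168]
r4 m[X6→φ1] = [8, 9, 8]
r4 m[X6→φ5] = [10290, 10290, 10290]
r5 m[φ0→X9] = [68040, 66150, 92610]
r5 m[φ0→X5] = [49, 35, 49]
r5 m[φ1→X5] = [63, 45, 48]
r5 m[φ1→X6] = [72030, 72030, 72030]
r5 m[φ2→X5] = [6, 6, 1]
r5 m[φ3→X5] = [7, 9, 9]
r5 m[φ4→X5] = [5, 4, 6]
r5 m[φ5→X6] = [8, 9, 8]
r5 m[φ6→X9] = [5, 5, 7]
r5 m[X9→φ0] = [5, 5, 7]
r5 m[X9→φ6] = [7560, 7350, 10290]
r5 m[X5→φ0] = [13230, 9720, 2592]
r5 m[X5→φ1] = [10290, 7560, 2646]
r5 m[X5→φ2] = [108045, 56700, 127008]
r5 m[X5→φ3] = [92610, 37800, 14112]
r5 m[X5→φ4] = [129654, 85050, 21168]
r5 m[X6→φ1] = [8, 9, 8]
r5 m[X6→φ5] = [10290, 10290, 10290]
r6 m[φ0→X9] = [68040, 66150, 92610]
r6 m[φ0→X5] = [49, 35, 49]
r6 m[φ1→X5] = [63, 45, 48]
r6 m[φ1→X6] = [72030, 72030, 72030]
r6 m[φ2→X5] = [6, 6, 1]
r6 m[φ3→X5] = [7, 9, 9]
r6 m[φ4→X5] = [5, 4, 6]
r6 m[φ5→X6] = [8, 9, 8]
r6 m[φ6→X9] = [5, 5, 7]
r6 m[X9→φ0] = [5, 5, 7]
r6 m[X9→φ6] = [68040, 66150, 92610]
r6 m[X5→φ0] = [13230, 9720, 2592]
r6 m[X5→φ1] = [10290, 7560, 2646]
r6 m[X5→φ2] = [108045, 56700, 127008]
r6 m[X5→φ3] = [92610, 37800, 14112]
r6 m[X5→φ4] = [129654, 85050, 21168]
r6 m[X6→φ1] = [8, 9, 8]
r6 m[X6→φ5] = [72030, 72030, 72030]
r7 m[φ0→X9] = [68040, 66150, 92610]
r7 m[φ0→X5] = [49, 35, 49]
r7 m[φ1→X5] = [63, 45, 48]
r7 m[φ1→X6] = [72030, 72030, 72030]
r7 m[φ2→X5] = [6, 6, 1]
r7 m[φ3→X5] = [7, 9, 9]
r7 m[φ4→X5] = [5, 4, 6]
r7 m[φ5→X6] = [8, 9, 8]
r7 m[φ6→X9] = [5, 5, 7]
r7 m[X9→φ0] = [5, 5, 7]
r7 m[X9→φ6] = [68040, 66150, 92610]
r7 m[X5→φ0] = [13230, 9720, 2592]
r7 m[X5→φ1] = [10290, 7560, 2646]
r7 m[X5→φ2] = [108045, 56700, 127008]
r7 m[X5→φ3] = [92610, 37800, 14112]
r7 m[X5→φ4] = [129654, 85050, 21168]
r7 m[X6→φ1] = [8, 9, 8]
r7 m[X6→φ5] = [72030, 72030, 72030]
fixed point reached at round 7
traceback from X9: (X9=2, X5=0, X6=1), score=648270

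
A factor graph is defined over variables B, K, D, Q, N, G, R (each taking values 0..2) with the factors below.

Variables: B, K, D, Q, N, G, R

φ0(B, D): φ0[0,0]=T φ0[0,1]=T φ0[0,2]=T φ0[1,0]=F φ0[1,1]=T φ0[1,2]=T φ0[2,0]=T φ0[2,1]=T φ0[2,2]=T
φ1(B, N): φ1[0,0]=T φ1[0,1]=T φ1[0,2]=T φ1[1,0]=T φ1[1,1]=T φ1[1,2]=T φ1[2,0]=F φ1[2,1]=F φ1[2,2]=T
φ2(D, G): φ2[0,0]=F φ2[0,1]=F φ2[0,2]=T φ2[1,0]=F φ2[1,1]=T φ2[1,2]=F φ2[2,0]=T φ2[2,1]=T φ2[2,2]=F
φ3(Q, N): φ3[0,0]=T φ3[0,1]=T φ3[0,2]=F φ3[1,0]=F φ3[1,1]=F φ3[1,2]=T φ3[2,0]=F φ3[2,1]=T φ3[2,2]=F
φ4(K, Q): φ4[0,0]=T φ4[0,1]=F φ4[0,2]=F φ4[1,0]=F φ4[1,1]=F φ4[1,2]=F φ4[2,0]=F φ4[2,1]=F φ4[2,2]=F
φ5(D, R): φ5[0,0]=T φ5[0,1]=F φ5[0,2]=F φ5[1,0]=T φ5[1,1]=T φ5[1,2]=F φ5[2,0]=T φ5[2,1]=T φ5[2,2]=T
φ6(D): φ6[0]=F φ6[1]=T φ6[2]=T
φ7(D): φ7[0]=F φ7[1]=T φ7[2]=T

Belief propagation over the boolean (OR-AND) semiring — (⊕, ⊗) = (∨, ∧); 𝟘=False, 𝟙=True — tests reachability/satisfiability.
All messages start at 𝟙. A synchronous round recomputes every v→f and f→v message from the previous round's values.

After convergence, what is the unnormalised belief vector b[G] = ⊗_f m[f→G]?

b[G] = [T, T, F]

init: all messages = 𝟙 over 3 values
r1 m[φ0→B] = [T, T, T]
r1 m[φ0→D] = [T, T, T]
r1 m[φ1→B] = [T, T, T]
r1 m[φ1→N] = [T, T, T]
r1 m[φ2→D] = [T, T, T]
r1 m[φ2→G] = [T, T, T]
r1 m[φ3→Q] = [T, T, T]
r1 m[φ3→N] = [T, T, T]
r1 m[φ4→K] = [T, F, F]
r1 m[φ4→Q] = [T, F, F]
r1 m[φ5→D] = [T, T, T]
r1 m[φ5→R] = [T, T, T]
r1 m[φ6→D] = [F, T, T]
r1 m[φ7→D] = [F, T, T]
r1 m[B→φ0] = [T, T, T]
r1 m[B→φ1] = [T, T, T]
r1 m[K→φ4] = [T, T, T]
r1 m[D→φ0] = [T, T, T]
r1 m[D→φ2] = [T, T, T]
r1 m[D→φ5] = [T, T, T]
r1 m[D→φ6] = [T, T, T]
r1 m[D→φ7] = [T, T, T]
r1 m[Q→φ3] = [T, T, T]
r1 m[Q→φ4] = [T, T, T]
r1 m[N→φ1] = [T, T, T]
r1 m[N→φ3] = [T, T, T]
r1 m[G→φ2] = [T, T, T]
r1 m[R→φ5] = [T, T, T]
r2 m[φ0→B] = [T, T, T]
r2 m[φ0→D] = [T, T, T]
r2 m[φ1→B] = [T, T, T]
r2 m[φ1→N] = [T, T, T]
r2 m[φ2→D] = [T, T, T]
r2 m[φ2→G] = [T, T, T]
r2 m[φ3→Q] = [T, T, T]
r2 m[φ3→N] = [T, T, T]
r2 m[φ4→K] = [T, F, F]
r2 m[φ4→Q] = [T, F, F]
r2 m[φ5→D] = [T, T, T]
r2 m[φ5→R] = [T, T, T]
r2 m[φ6→D] = [F, T, T]
r2 m[φ7→D] = [F, T, T]
r2 m[B→φ0] = [T, T, T]
r2 m[B→φ1] = [T, T, T]
r2 m[K→φ4] = [T, T, T]
r2 m[D→φ0] = [F, T, T]
r2 m[D→φ2] = [F, T, T]
r2 m[D→φ5] = [F, T, T]
r2 m[D→φ6] = [F, T, T]
r2 m[D→φ7] = [F, T, T]
r2 m[Q→φ3] = [T, F, F]
r2 m[Q→φ4] = [T, T, T]
r2 m[N→φ1] = [T, T, T]
r2 m[N→φ3] = [T, T, T]
r2 m[G→φ2] = [T, T, T]
r2 m[R→φ5] = [T, T, T]
r3 m[φ0→B] = [T, T, T]
r3 m[φ0→D] = [T, T, T]
r3 m[φ1→B] = [T, T, T]
r3 m[φ1→N] = [T, T, T]
r3 m[φ2→D] = [T, T, T]
r3 m[φ2→G] = [T, T, F]
r3 m[φ3→Q] = [T, T, T]
r3 m[φ3→N] = [T, T, F]
r3 m[φ4→K] = [T, F, F]
r3 m[φ4→Q] = [T, F, F]
r3 m[φ5→D] = [T, T, T]
r3 m[φ5→R] = [T, T, T]
r3 m[φ6→D] = [F, T, T]
r3 m[φ7→D] = [F, T, T]
r3 m[B→φ0] = [T, T, T]
r3 m[B→φ1] = [T, T, T]
r3 m[K→φ4] = [T, T, T]
r3 m[D→φ0] = [F, T, T]
r3 m[D→φ2] = [F, T, T]
r3 m[D→φ5] = [F, T, T]
r3 m[D→φ6] = [F, T, T]
r3 m[D→φ7] = [F, T, T]
r3 m[Q→φ3] = [T, F, F]
r3 m[Q→φ4] = [T, T, T]
r3 m[N→φ1] = [T, T, T]
r3 m[N→φ3] = [T, T, T]
r3 m[G→φ2] = [T, T, T]
r3 m[R→φ5] = [T, T, T]
r4 m[φ0→B] = [T, T, T]
r4 m[φ0→D] = [T, T, T]
r4 m[φ1→B] = [T, T, T]
r4 m[φ1→N] = [T, T, T]
r4 m[φ2→D] = [T, T, T]
r4 m[φ2→G] = [T, T, F]
r4 m[φ3→Q] = [T, T, T]
r4 m[φ3→N] = [T, T, F]
r4 m[φ4→K] = [T, F, F]
r4 m[φ4→Q] = [T, F, F]
r4 m[φ5→D] = [T, T, T]
r4 m[φ5→R] = [T, T, T]
r4 m[φ6→D] = [F, T, T]
r4 m[φ7→D] = [F, T, T]
r4 m[B→φ0] = [T, T, T]
r4 m[B→φ1] = [T, T, T]
r4 m[K→φ4] = [T, T, T]
r4 m[D→φ0] = [F, T, T]
r4 m[D→φ2] = [F, T, T]
r4 m[D→φ5] = [F, T, T]
r4 m[D→φ6] = [F, T, T]
r4 m[D→φ7] = [F, T, T]
r4 m[Q→φ3] = [T, F, F]
r4 m[Q→φ4] = [T, T, T]
r4 m[N→φ1] = [T, T, F]
r4 m[N→φ3] = [T, T, T]
r4 m[G→φ2] = [T, T, T]
r4 m[R→φ5] = [T, T, T]
r5 m[φ0→B] = [T, T, T]
r5 m[φ0→D] = [T, T, T]
r5 m[φ1→B] = [T, T, F]
r5 m[φ1→N] = [T, T, T]
r5 m[φ2→D] = [T, T, T]
r5 m[φ2→G] = [T, T, F]
r5 m[φ3→Q] = [T, T, T]
r5 m[φ3→N] = [T, T, F]
r5 m[φ4→K] = [T, F, F]
r5 m[φ4→Q] = [T, F, F]
r5 m[φ5→D] = [T, T, T]
r5 m[φ5→R] = [T, T, T]
r5 m[φ6→D] = [F, T, T]
r5 m[φ7→D] = [F, T, T]
r5 m[B→φ0] = [T, T, T]
r5 m[B→φ1] = [T, T, T]
r5 m[K→φ4] = [T, T, T]
r5 m[D→φ0] = [F, T, T]
r5 m[D→φ2] = [F, T, T]
r5 m[D→φ5] = [F, T, T]
r5 m[D→φ6] = [F, T, T]
r5 m[D→φ7] = [F, T, T]
r5 m[Q→φ3] = [T, F, F]
r5 m[Q→φ4] = [T, T, T]
r5 m[N→φ1] = [T, T, F]
r5 m[N→φ3] = [T, T, T]
r5 m[G→φ2] = [T, T, T]
r5 m[R→φ5] = [T, T, T]
r6 m[φ0→B] = [T, T, T]
r6 m[φ0→D] = [T, T, T]
r6 m[φ1→B] = [T, T, F]
r6 m[φ1→N] = [T, T, T]
r6 m[φ2→D] = [T, T, T]
r6 m[φ2→G] = [T, T, F]
r6 m[φ3→Q] = [T, T, T]
r6 m[φ3→N] = [T, T, F]
r6 m[φ4→K] = [T, F, F]
r6 m[φ4→Q] = [T, F, F]
r6 m[φ5→D] = [T, T, T]
r6 m[φ5→R] = [T, T, T]
r6 m[φ6→D] = [F, T, T]
r6 m[φ7→D] = [F, T, T]
r6 m[B→φ0] = [T, T, F]
r6 m[B→φ1] = [T, T, T]
r6 m[K→φ4] = [T, T, T]
r6 m[D→φ0] = [F, T, T]
r6 m[D→φ2] = [F, T, T]
r6 m[D→φ5] = [F, T, T]
r6 m[D→φ6] = [F, T, T]
r6 m[D→φ7] = [F, T, T]
r6 m[Q→φ3] = [T, F, F]
r6 m[Q→φ4] = [T, T, T]
r6 m[N→φ1] = [T, T, F]
r6 m[N→φ3] = [T, T, T]
r6 m[G→φ2] = [T, T, T]
r6 m[R→φ5] = [T, T, T]
r7 m[φ0→B] = [T, T, T]
r7 m[φ0→D] = [T, T, T]
r7 m[φ1→B] = [T, T, F]
r7 m[φ1→N] = [T, T, T]
r7 m[φ2→D] = [T, T, T]
r7 m[φ2→G] = [T, T, F]
r7 m[φ3→Q] = [T, T, T]
r7 m[φ3→N] = [T, T, F]
r7 m[φ4→K] = [T, F, F]
r7 m[φ4→Q] = [T, F, F]
r7 m[φ5→D] = [T, T, T]
r7 m[φ5→R] = [T, T, T]
r7 m[φ6→D] = [F, T, T]
r7 m[φ7→D] = [F, T, T]
r7 m[B→φ0] = [T, T, F]
r7 m[B→φ1] = [T, T, T]
r7 m[K→φ4] = [T, T, T]
r7 m[D→φ0] = [F, T, T]
r7 m[D→φ2] = [F, T, T]
r7 m[D→φ5] = [F, T, T]
r7 m[D→φ6] = [F, T, T]
r7 m[D→φ7] = [F, T, T]
r7 m[Q→φ3] = [T, F, F]
r7 m[Q→φ4] = [T, T, T]
r7 m[N→φ1] = [T, T, F]
r7 m[N→φ3] = [T, T, T]
r7 m[G→φ2] = [T, T, T]
r7 m[R→φ5] = [T, T, T]
fixed point reached at round 7
b[G] = ⊗ incoming = [T, T, F]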